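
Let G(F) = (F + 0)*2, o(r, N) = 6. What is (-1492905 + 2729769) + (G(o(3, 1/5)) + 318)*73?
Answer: 1260954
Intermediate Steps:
G(F) = 2*F (G(F) = F*2 = 2*F)
(-1492905 + 2729769) + (G(o(3, 1/5)) + 318)*73 = (-1492905 + 2729769) + (2*6 + 318)*73 = 1236864 + (12 + 318)*73 = 1236864 + 330*73 = 1236864 + 24090 = 1260954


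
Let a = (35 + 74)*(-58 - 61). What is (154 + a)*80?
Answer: -1025360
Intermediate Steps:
a = -12971 (a = 109*(-119) = -12971)
(154 + a)*80 = (154 - 12971)*80 = -12817*80 = -1025360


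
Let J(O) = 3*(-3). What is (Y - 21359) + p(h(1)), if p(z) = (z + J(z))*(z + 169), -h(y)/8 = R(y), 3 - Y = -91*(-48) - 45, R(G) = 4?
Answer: -31296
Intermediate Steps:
Y = -4320 (Y = 3 - (-91*(-48) - 45) = 3 - (4368 - 45) = 3 - 1*4323 = 3 - 4323 = -4320)
J(O) = -9
h(y) = -32 (h(y) = -8*4 = -32)
p(z) = (-9 + z)*(169 + z) (p(z) = (z - 9)*(z + 169) = (-9 + z)*(169 + z))
(Y - 21359) + p(h(1)) = (-4320 - 21359) + (-1521 + (-32)**2 + 160*(-32)) = -25679 + (-1521 + 1024 - 5120) = -25679 - 5617 = -31296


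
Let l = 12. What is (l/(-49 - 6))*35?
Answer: -84/11 ≈ -7.6364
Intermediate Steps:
(l/(-49 - 6))*35 = (12/(-49 - 6))*35 = (12/(-55))*35 = -1/55*12*35 = -12/55*35 = -84/11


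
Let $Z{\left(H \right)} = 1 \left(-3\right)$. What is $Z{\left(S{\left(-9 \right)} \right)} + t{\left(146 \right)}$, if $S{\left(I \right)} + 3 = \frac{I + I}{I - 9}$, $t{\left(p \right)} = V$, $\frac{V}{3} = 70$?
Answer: $207$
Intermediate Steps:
$V = 210$ ($V = 3 \cdot 70 = 210$)
$t{\left(p \right)} = 210$
$S{\left(I \right)} = -3 + \frac{2 I}{-9 + I}$ ($S{\left(I \right)} = -3 + \frac{I + I}{I - 9} = -3 + \frac{2 I}{-9 + I}$)
$Z{\left(H \right)} = -3$
$Z{\left(S{\left(-9 \right)} \right)} + t{\left(146 \right)} = -3 + 210 = 207$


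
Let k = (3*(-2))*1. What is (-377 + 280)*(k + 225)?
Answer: -21243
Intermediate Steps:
k = -6 (k = -6*1 = -6)
(-377 + 280)*(k + 225) = (-377 + 280)*(-6 + 225) = -97*219 = -21243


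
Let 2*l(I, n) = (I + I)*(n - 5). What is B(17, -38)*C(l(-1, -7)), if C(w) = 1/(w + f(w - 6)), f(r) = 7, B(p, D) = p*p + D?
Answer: 251/19 ≈ 13.211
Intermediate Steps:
B(p, D) = D + p² (B(p, D) = p² + D = D + p²)
l(I, n) = I*(-5 + n) (l(I, n) = ((I + I)*(n - 5))/2 = ((2*I)*(-5 + n))/2 = (2*I*(-5 + n))/2 = I*(-5 + n))
C(w) = 1/(7 + w) (C(w) = 1/(w + 7) = 1/(7 + w))
B(17, -38)*C(l(-1, -7)) = (-38 + 17²)/(7 - (-5 - 7)) = (-38 + 289)/(7 - 1*(-12)) = 251/(7 + 12) = 251/19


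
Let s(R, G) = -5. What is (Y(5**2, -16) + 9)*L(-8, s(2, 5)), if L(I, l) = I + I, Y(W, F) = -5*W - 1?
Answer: 1872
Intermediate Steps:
Y(W, F) = -1 - 5*W
L(I, l) = 2*I
(Y(5**2, -16) + 9)*L(-8, s(2, 5)) = ((-1 - 5*5**2) + 9)*(2*(-8)) = ((-1 - 5*25) + 9)*(-16) = ((-1 - 125) + 9)*(-16) = (-126 + 9)*(-16) = -117*(-16) = 1872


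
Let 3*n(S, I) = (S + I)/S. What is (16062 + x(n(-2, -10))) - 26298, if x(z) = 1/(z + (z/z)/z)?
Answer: -51178/5 ≈ -10236.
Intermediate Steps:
n(S, I) = (I + S)/(3*S) (n(S, I) = ((S + I)/S)/3 = ((I + S)/S)/3 = (I + S)/(3*S))
x(z) = 1/(z + 1/z)
(16062 + x(n(-2, -10))) - 26298 = (16062 + ((1/3)*(-10 - 2)/(-2))/(1 + ((1/3)*(-10 - 2)/(-2))**2)) - 26298 = (16062 + ((1/3)*(-1/2)*(-12))/(1 + ((1/3)*(-1/2)*(-12))**2)) - 26298 = (16062 + 2/(1 + 2**2)) - 26298 = (16062 + 2/(1 + 4)) - 26298 = (16062 + 2/5) - 26298 = 80312/5 - 26298 = -51178/5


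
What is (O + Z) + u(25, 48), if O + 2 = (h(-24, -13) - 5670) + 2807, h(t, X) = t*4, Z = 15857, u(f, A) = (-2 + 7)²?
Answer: 12921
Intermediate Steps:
u(f, A) = 25 (u(f, A) = 5² = 25)
h(t, X) = 4*t
O = -2961 (O = -2 + ((4*(-24) - 5670) + 2807) = -2 + ((-96 - 5670) + 2807) = -2 + (-5766 + 2807) = -2 - 2959 = -2961)
(O + Z) + u(25, 48) = (-2961 + 15857) + 25 = 12896 + 25 = 12921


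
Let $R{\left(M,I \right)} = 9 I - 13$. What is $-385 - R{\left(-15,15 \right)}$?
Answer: $-507$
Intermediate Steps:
$R{\left(M,I \right)} = -13 + 9 I$
$-385 - R{\left(-15,15 \right)} = -385 - \left(-13 + 9 \cdot 15\right) = -385 - \left(-13 + 135\right) = -385 - 122 = -507$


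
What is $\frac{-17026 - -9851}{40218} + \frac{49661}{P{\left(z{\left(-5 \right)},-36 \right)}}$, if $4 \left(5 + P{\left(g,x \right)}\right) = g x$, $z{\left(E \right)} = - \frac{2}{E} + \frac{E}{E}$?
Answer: $- \frac{4993480945}{1769592} \approx -2821.8$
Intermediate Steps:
$z{\left(E \right)} = 1 - \frac{2}{E}$ ($z{\left(E \right)} = - \frac{2}{E} + 1 = 1 - \frac{2}{E}$)
$P{\left(g,x \right)} = -5 + \frac{g x}{4}$
$\frac{-17026 - -9851}{40218} + \frac{49661}{P{\left(z{\left(-5 \right)},-36 \right)}} = \frac{-17026 - -9851}{40218} + \frac{49661}{-5 + \frac{1}{4} \frac{-2 - 5}{-5} \left(-36\right)} = \left(-17026 + 9851\right) \frac{1}{40218} + \frac{49661}{-5 + \frac{1}{4} \left(\left(- \frac{1}{5}\right) \left(-7\right)\right) \left(-36\right)} = \left(-7175\right) \frac{1}{40218} + \frac{49661}{-5 + \frac{1}{4} \cdot \frac{7}{5} \left(-36\right)} = - \frac{7175}{40218} + \frac{49661}{-5 - \frac{63}{5}} = - \frac{7175}{40218} + \frac{49661}{- \frac{88}{5}} = - \frac{7175}{40218} + 49661 \left(- \frac{5}{88}\right) = - \frac{7175}{40218} - \frac{248305}{88} = - \frac{4993480945}{1769592}$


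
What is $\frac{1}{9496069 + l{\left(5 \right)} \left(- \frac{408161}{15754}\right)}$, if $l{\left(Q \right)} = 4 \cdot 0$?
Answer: $\frac{1}{9496069} \approx 1.0531 \cdot 10^{-7}$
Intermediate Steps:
$l{\left(Q \right)} = 0$
$\frac{1}{9496069 + l{\left(5 \right)} \left(- \frac{408161}{15754}\right)} = \frac{1}{9496069 + 0 \left(- \frac{408161}{15754}\right)} = \frac{1}{9496069 + 0} = \frac{1}{9496069}$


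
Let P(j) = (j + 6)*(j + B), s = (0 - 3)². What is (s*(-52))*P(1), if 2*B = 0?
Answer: -3276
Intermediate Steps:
B = 0 (B = (½)*0 = 0)
s = 9 (s = (-3)² = 9)
P(j) = j*(6 + j) (P(j) = (j + 6)*(j + 0) = (6 + j)*j = j*(6 + j))
(s*(-52))*P(1) = (9*(-52))*(1*(6 + 1)) = -468*7 = -3276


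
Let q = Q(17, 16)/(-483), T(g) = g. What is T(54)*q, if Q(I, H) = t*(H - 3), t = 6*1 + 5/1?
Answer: -2574/161 ≈ -15.988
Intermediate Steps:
t = 11 (t = 6 + 5*1 = 6 + 5 = 11)
Q(I, H) = -33 + 11*H (Q(I, H) = 11*(H - 3) = 11*(-3 + H) = -33 + 11*H)
q = -143/483 (q = (-33 + 11*16)/(-483) = (-33 + 176)*(-1/483) = 143*(-1/483) = -143/483 ≈ -0.29607)
T(54)*q = 54*(-143/483) = -2574/161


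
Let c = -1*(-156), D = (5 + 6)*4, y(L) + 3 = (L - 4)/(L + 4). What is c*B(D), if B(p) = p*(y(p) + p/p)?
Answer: -8008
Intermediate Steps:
y(L) = -3 + (-4 + L)/(4 + L) (y(L) = -3 + (L - 4)/(L + 4) = -3 + (-4 + L)/(4 + L))
D = 44 (D = 11*4 = 44)
B(p) = p*(1 + 2*(-8 - p)/(4 + p)) (B(p) = p*(2*(-8 - p)/(4 + p) + p/p) = p*(2*(-8 - p)/(4 + p) + 1) = p*(1 + 2*(-8 - p)/(4 + p)))
c = 156
c*B(D) = 156*(44*(-12 - 1*44)/(4 + 44)) = 156*(44*(-12 - 44)/48) = 156*(44*(1/48)*(-56)) = 156*(-154/3) = -8008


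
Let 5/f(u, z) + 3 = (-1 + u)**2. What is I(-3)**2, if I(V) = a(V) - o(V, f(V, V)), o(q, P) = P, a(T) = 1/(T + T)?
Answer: 1849/6084 ≈ 0.30391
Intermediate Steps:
a(T) = 1/(2*T)
f(u, z) = 5/(-3 + (-1 + u)**2)
I(V) = 1/(2*V) - 5/(-3 + (-1 + V)**2)
I(-3)**2 = ((1/2)*(-3 + (-1 - 3)**2 - 10*(-3))/(-3*(-3 + (-1 - 3)**2)))**2 = ((1/2)*(-1/3)*(-3 + (-4)**2 + 30)/(-3 + (-4)**2))**2 = ((1/2)*(-1/3)*(-3 + 16 + 30)/(-3 + 16))**2 = ((1/2)*(-1/3)*43/13)**2 = ((1/2)*(-1/3)*(1/13)*43)**2 = (-43/78)**2 = 1849/6084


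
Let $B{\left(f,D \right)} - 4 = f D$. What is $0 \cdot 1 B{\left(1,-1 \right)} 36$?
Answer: $0$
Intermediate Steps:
$B{\left(f,D \right)} = 4 + D f$ ($B{\left(f,D \right)} = 4 + f D = 4 + D f$)
$0 \cdot 1 B{\left(1,-1 \right)} 36 = 0 \cdot 1 \left(4 - 1\right) 36 = 0 \left(4 - 1\right) 36 = 0 \cdot 3 \cdot 36 = 0 \cdot 36 = 0$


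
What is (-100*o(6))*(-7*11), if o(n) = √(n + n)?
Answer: 15400*√3 ≈ 26674.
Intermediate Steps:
o(n) = √2*√n (o(n) = √(2*n) = √2*√n)
(-100*o(6))*(-7*11) = (-100*√2*√6)*(-7*11) = -200*√3*(-77) = 15400*√3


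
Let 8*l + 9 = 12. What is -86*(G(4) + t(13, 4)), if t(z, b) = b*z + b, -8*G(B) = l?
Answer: -153983/32 ≈ -4812.0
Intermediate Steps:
l = 3/8 (l = -9/8 + (⅛)*12 = -9/8 + 3/2 = 3/8 ≈ 0.37500)
G(B) = -3/64 (G(B) = -⅛*3/8 = -3/64)
t(z, b) = b + b*z
-86*(G(4) + t(13, 4)) = -86*(-3/64 + 4*(1 + 13)) = -86*(-3/64 + 4*14) = -86*(-3/64 + 56) = -86*3581/64 = -153983/32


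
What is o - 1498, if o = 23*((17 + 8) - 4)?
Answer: -1015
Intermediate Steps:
o = 483 (o = 23*(25 - 4) = 23*21 = 483)
o - 1498 = 483 - 1498 = -1015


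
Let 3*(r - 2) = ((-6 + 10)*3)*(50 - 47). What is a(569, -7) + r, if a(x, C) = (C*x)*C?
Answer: 27895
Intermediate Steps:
a(x, C) = x*C²
r = 14 (r = 2 + (((-6 + 10)*3)*(50 - 47))/3 = 2 + ((4*3)*3)/3 = 2 + (12*3)/3 = 2 + (⅓)*36 = 2 + 12 = 14)
a(569, -7) + r = 569*(-7)² + 14 = 569*49 + 14 = 27881 + 14 = 27895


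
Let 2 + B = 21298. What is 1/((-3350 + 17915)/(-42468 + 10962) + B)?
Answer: 10502/223645737 ≈ 4.6958e-5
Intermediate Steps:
B = 21296 (B = -2 + 21298 = 21296)
1/((-3350 + 17915)/(-42468 + 10962) + B) = 1/((-3350 + 17915)/(-42468 + 10962) + 21296) = 1/(14565/(-31506) + 21296) = 1/(14565*(-1/31506) + 21296) = 1/(-4855/10502 + 21296) = 1/(223645737/10502) = 10502/223645737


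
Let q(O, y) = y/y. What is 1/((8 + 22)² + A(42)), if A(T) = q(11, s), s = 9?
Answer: 1/901 ≈ 0.0011099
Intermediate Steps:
q(O, y) = 1
A(T) = 1
1/((8 + 22)² + A(42)) = 1/((8 + 22)² + 1) = 1/(30² + 1) = 1/(900 + 1) = 1/901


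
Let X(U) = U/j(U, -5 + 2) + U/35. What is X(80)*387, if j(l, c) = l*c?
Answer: 5289/7 ≈ 755.57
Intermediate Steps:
j(l, c) = c*l
X(U) = -⅓ + U/35 (X(U) = U/(((-5 + 2)*U)) + U/35 = U/((-3*U)) + U*(1/35) = U*(-1/(3*U)) + U/35 = -⅓ + U/35)
X(80)*387 = (-⅓ + (1/35)*80)*387 = (-⅓ + 16/7)*387 = (41/21)*387 = 5289/7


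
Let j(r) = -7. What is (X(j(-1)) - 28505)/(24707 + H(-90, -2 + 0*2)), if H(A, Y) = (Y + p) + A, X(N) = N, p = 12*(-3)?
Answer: -3168/2731 ≈ -1.1600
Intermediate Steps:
p = -36
H(A, Y) = -36 + A + Y (H(A, Y) = (Y - 36) + A = (-36 + Y) + A = -36 + A + Y)
(X(j(-1)) - 28505)/(24707 + H(-90, -2 + 0*2)) = (-7 - 28505)/(24707 + (-36 - 90 + (-2 + 0*2))) = -28512/(24707 + (-36 - 90 + (-2 + 0))) = -28512/(24707 + (-36 - 90 - 2)) = -28512/(24707 - 128) = -28512/24579 = -28512*1/24579 = -3168/2731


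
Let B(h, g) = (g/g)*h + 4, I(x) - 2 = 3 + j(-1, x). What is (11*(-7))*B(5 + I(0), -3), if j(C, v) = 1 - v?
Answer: -1155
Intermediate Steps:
I(x) = 6 - x (I(x) = 2 + (3 + (1 - x)) = 2 + (4 - x) = 6 - x)
B(h, g) = 4 + h (B(h, g) = 1*h + 4 = h + 4 = 4 + h)
(11*(-7))*B(5 + I(0), -3) = (11*(-7))*(4 + (5 + (6 - 1*0))) = -77*(4 + (5 + (6 + 0))) = -77*(4 + (5 + 6)) = -77*(4 + 11) = -77*15 = -1155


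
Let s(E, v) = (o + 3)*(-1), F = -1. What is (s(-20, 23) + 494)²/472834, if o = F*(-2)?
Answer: 239121/472834 ≈ 0.50572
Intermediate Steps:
o = 2 (o = -1*(-2) = 2)
s(E, v) = -5 (s(E, v) = (2 + 3)*(-1) = 5*(-1) = -5)
(s(-20, 23) + 494)²/472834 = (-5 + 494)²/472834 = 489²*(1/472834) = 239121*(1/472834) = 239121/472834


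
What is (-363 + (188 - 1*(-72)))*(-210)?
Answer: 21630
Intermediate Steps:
(-363 + (188 - 1*(-72)))*(-210) = (-363 + (188 + 72))*(-210) = (-363 + 260)*(-210) = -103*(-210) = 21630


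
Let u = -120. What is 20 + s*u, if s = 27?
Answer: -3220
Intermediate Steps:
20 + s*u = 20 + 27*(-120) = 20 - 3240 = -3220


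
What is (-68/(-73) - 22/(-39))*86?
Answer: 366188/2847 ≈ 128.62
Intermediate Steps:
(-68/(-73) - 22/(-39))*86 = (-68*(-1/73) - 22*(-1/39))*86 = (68/73 + 22/39)*86 = (4258/2847)*86 = 366188/2847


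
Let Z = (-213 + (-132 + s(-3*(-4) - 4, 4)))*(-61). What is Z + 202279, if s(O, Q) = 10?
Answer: 222714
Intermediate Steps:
Z = 20435 (Z = (-213 + (-132 + 10))*(-61) = (-213 - 122)*(-61) = -335*(-61) = 20435)
Z + 202279 = 20435 + 202279 = 222714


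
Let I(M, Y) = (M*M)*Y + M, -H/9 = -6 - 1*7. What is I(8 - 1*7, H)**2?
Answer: 13924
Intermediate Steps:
H = 117 (H = -9*(-6 - 1*7) = -9*(-6 - 7) = -9*(-13) = 117)
I(M, Y) = M + Y*M**2 (I(M, Y) = M**2*Y + M = Y*M**2 + M = M + Y*M**2)
I(8 - 1*7, H)**2 = ((8 - 1*7)*(1 + (8 - 1*7)*117))**2 = ((8 - 7)*(1 + (8 - 7)*117))**2 = (1*(1 + 1*117))**2 = (1*(1 + 117))**2 = (1*118)**2 = 118**2 = 13924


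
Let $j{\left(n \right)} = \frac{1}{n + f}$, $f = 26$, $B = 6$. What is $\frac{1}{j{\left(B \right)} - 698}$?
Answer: $- \frac{32}{22335} \approx -0.0014327$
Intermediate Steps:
$j{\left(n \right)} = \frac{1}{26 + n}$ ($j{\left(n \right)} = \frac{1}{n + 26} = \frac{1}{26 + n}$)
$\frac{1}{j{\left(B \right)} - 698} = \frac{1}{\frac{1}{26 + 6} - 698} = \frac{1}{\frac{1}{32} - 698} = \frac{1}{- \frac{22335}{32}} = - \frac{32}{22335}$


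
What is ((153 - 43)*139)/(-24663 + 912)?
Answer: -15290/23751 ≈ -0.64376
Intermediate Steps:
((153 - 43)*139)/(-24663 + 912) = (110*139)/(-23751) = 15290*(-1/23751) = -15290/23751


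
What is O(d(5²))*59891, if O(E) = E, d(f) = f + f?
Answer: 2994550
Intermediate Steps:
d(f) = 2*f
O(d(5²))*59891 = (2*5²)*59891 = (2*25)*59891 = 50*59891 = 2994550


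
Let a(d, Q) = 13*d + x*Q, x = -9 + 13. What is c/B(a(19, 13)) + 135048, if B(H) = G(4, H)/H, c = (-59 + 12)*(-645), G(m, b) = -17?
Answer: -6768369/17 ≈ -3.9814e+5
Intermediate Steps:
x = 4
a(d, Q) = 4*Q + 13*d (a(d, Q) = 13*d + 4*Q = 4*Q + 13*d)
c = 30315 (c = -47*(-645) = 30315)
B(H) = -17/H
c/B(a(19, 13)) + 135048 = 30315/((-17/(4*13 + 13*19))) + 135048 = 30315/((-17/(52 + 247))) + 135048 = 30315/((-17/299)) + 135048 = 30315/((-17*1/299)) + 135048 = 30315/(-17/299) + 135048 = 30315*(-299/17) + 135048 = -9064185/17 + 135048 = -6768369/17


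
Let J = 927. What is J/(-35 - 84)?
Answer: -927/119 ≈ -7.7899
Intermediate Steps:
J/(-35 - 84) = 927/(-35 - 84) = 927/(-119) = 927*(-1/119) = -927/119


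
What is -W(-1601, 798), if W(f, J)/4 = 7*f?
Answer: 44828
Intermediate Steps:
W(f, J) = 28*f (W(f, J) = 4*(7*f) = 28*f)
-W(-1601, 798) = -28*(-1601) = -1*(-44828) = 44828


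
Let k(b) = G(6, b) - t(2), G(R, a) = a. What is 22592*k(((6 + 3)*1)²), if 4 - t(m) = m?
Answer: 1784768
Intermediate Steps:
t(m) = 4 - m
k(b) = -2 + b (k(b) = b - (4 - 1*2) = b - (4 - 2) = b - 1*2 = b - 2 = -2 + b)
22592*k(((6 + 3)*1)²) = 22592*(-2 + ((6 + 3)*1)²) = 22592*(-2 + (9*1)²) = 22592*(-2 + 9²) = 22592*(-2 + 81) = 22592*79 = 1784768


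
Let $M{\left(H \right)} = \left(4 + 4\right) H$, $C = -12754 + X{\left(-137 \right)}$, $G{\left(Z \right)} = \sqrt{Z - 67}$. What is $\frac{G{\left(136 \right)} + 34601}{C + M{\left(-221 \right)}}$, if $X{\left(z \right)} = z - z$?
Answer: $- \frac{34601}{14522} - \frac{\sqrt{69}}{14522} \approx -2.3832$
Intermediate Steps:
$X{\left(z \right)} = 0$
$G{\left(Z \right)} = \sqrt{-67 + Z}$
$C = -12754$ ($C = -12754 + 0 = -12754$)
$M{\left(H \right)} = 8 H$
$\frac{G{\left(136 \right)} + 34601}{C + M{\left(-221 \right)}} = \frac{\sqrt{-67 + 136} + 34601}{-12754 + 8 \left(-221\right)} = \frac{\sqrt{69} + 34601}{-12754 - 1768} = \frac{34601 + \sqrt{69}}{-14522} = \left(34601 + \sqrt{69}\right) \left(- \frac{1}{14522}\right) = - \frac{34601}{14522} - \frac{\sqrt{69}}{14522}$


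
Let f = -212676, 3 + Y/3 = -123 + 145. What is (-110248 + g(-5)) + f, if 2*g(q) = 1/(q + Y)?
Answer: -33584095/104 ≈ -3.2292e+5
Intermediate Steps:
Y = 57 (Y = -9 + 3*(-123 + 145) = -9 + 3*22 = -9 + 66 = 57)
g(q) = 1/(2*(57 + q)) (g(q) = 1/(2*(q + 57)) = 1/(2*(57 + q)))
(-110248 + g(-5)) + f = (-110248 + 1/(2*(57 - 5))) - 212676 = (-110248 + (½)/52) - 212676 = (-110248 + (½)*(1/52)) - 212676 = (-110248 + 1/104) - 212676 = -11465791/104 - 212676 = -33584095/104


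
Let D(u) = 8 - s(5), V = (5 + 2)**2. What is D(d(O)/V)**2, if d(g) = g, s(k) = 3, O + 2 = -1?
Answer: 25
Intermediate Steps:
O = -3 (O = -2 - 1 = -3)
V = 49 (V = 7**2 = 49)
D(u) = 5 (D(u) = 8 - 1*3 = 8 - 3 = 5)
D(d(O)/V)**2 = 5**2 = 25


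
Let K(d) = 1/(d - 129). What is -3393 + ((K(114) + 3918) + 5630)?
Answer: 92324/15 ≈ 6154.9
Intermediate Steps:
K(d) = 1/(-129 + d)
-3393 + ((K(114) + 3918) + 5630) = -3393 + ((1/(-129 + 114) + 3918) + 5630) = -3393 + ((1/(-15) + 3918) + 5630) = -3393 + ((-1/15 + 3918) + 5630) = -3393 + (58769/15 + 5630) = -3393 + 143219/15 = 92324/15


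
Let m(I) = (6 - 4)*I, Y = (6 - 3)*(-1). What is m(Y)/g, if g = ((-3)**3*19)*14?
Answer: 1/1197 ≈ 0.00083542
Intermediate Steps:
g = -7182 (g = -27*19*14 = -513*14 = -7182)
Y = -3 (Y = 3*(-1) = -3)
m(I) = 2*I
m(Y)/g = (2*(-3))/(-7182) = -6*(-1/7182) = 1/1197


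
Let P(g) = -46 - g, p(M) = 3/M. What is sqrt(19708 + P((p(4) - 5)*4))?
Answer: sqrt(19679) ≈ 140.28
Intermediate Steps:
sqrt(19708 + P((p(4) - 5)*4)) = sqrt(19708 + (-46 - (3/4 - 5)*4)) = sqrt(19708 + (-46 - (-17)*4/4)) = sqrt(19708 + (-46 - 1*(-17))) = sqrt(19708 + (-46 + 17)) = sqrt(19708 - 29) = sqrt(19679)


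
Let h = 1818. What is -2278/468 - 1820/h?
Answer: -15411/2626 ≈ -5.8686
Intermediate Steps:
-2278/468 - 1820/h = -2278/468 - 1820/1818 = -2278*1/468 - 1820*1/1818 = -1139/234 - 910/909 = -15411/2626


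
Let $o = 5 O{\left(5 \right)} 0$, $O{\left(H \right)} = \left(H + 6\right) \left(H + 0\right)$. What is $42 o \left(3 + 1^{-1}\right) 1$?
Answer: $0$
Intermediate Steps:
$O{\left(H \right)} = H \left(6 + H\right)$ ($O{\left(H \right)} = \left(6 + H\right) H = H \left(6 + H\right)$)
$o = 0$ ($o = 5 \cdot 5 \left(6 + 5\right) 0 = 5 \cdot 5 \cdot 11 \cdot 0 = 5 \cdot 55 \cdot 0 = 275 \cdot 0 = 0$)
$42 o \left(3 + 1^{-1}\right) 1 = 42 \cdot 0 \left(3 + 1^{-1}\right) 1 = 0 \left(3 + 1\right) 1 = 0 \cdot 4 \cdot 1 = 0 \cdot 4 = 0$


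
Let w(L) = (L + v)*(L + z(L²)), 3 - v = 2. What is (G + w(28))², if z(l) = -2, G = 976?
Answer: 2992900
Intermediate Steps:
v = 1 (v = 3 - 1*2 = 3 - 2 = 1)
w(L) = (1 + L)*(-2 + L) (w(L) = (L + 1)*(L - 2) = (1 + L)*(-2 + L))
(G + w(28))² = (976 + (-2 + 28² - 1*28))² = (976 + (-2 + 784 - 28))² = (976 + 754)² = 1730² = 2992900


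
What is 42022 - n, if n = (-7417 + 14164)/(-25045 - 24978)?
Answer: 2102073253/50023 ≈ 42022.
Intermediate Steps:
n = -6747/50023 (n = 6747/(-50023) = 6747*(-1/50023) = -6747/50023 ≈ -0.13488)
42022 - n = 42022 - 1*(-6747/50023) = 42022 + 6747/50023 = 2102073253/50023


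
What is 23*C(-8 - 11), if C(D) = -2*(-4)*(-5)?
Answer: -920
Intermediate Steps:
C(D) = -40 (C(D) = 8*(-5) = -40)
23*C(-8 - 11) = 23*(-40) = -920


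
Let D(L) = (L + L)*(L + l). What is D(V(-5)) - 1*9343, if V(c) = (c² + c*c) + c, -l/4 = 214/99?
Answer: -66783/11 ≈ -6071.2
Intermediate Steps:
l = -856/99 ≈ -8.6465
V(c) = c + 2*c² (V(c) = (c² + c²) + c = 2*c² + c = c + 2*c²)
D(L) = 2*L*(-856/99 + L) (D(L) = (L + L)*(L - 856/99) = (2*L)*(-856/99 + L) = 2*L*(-856/99 + L))
D(V(-5)) - 1*9343 = 2*(-5*(1 + 2*(-5)))*(-856 + 99*(-5*(1 + 2*(-5))))/99 - 1*9343 = 2*(-5*(1 - 10))*(-856 + 99*(-5*(1 - 10)))/99 - 9343 = 2*(-5*(-9))*(-856 + 99*(-5*(-9)))/99 - 9343 = (2/99)*45*(-856 + 99*45) - 9343 = (2/99)*45*(-856 + 4455) - 9343 = (2/99)*45*3599 - 9343 = 35990/11 - 9343 = -66783/11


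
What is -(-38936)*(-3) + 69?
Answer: -116739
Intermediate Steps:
-(-38936)*(-3) + 69 = -628*186 + 69 = -116808 + 69 = -116739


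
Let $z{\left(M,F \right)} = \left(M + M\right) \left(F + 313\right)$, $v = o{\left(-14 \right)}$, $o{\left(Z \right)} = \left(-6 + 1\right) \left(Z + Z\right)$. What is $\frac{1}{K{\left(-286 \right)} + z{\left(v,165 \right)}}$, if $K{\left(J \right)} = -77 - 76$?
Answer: $\frac{1}{133687} \approx 7.4802 \cdot 10^{-6}$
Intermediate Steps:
$o{\left(Z \right)} = - 10 Z$ ($o{\left(Z \right)} = - 5 \cdot 2 Z = - 10 Z$)
$v = 140$ ($v = \left(-10\right) \left(-14\right) = 140$)
$K{\left(J \right)} = -153$
$z{\left(M,F \right)} = 2 M \left(313 + F\right)$
$\frac{1}{K{\left(-286 \right)} + z{\left(v,165 \right)}} = \frac{1}{-153 + 2 \cdot 140 \left(313 + 165\right)} = \frac{1}{-153 + 2 \cdot 140 \cdot 478} = \frac{1}{-153 + 133840} = \frac{1}{133687}$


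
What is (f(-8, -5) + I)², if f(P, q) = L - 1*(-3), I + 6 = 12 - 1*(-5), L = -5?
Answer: 81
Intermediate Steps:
I = 11 (I = -6 + (12 - 1*(-5)) = -6 + (12 + 5) = -6 + 17 = 11)
f(P, q) = -2 (f(P, q) = -5 - 1*(-3) = -5 + 3 = -2)
(f(-8, -5) + I)² = (-2 + 11)² = 9² = 81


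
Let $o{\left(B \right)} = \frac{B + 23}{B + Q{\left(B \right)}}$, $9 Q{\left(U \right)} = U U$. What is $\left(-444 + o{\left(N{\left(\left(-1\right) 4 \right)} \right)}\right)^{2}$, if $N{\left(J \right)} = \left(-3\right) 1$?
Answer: $206116$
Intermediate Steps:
$Q{\left(U \right)} = \frac{U^{2}}{9}$ ($Q{\left(U \right)} = \frac{U U}{9} = \frac{U^{2}}{9}$)
$N{\left(J \right)} = -3$
$o{\left(B \right)} = \frac{23 + B}{B + \frac{B^{2}}{9}}$ ($o{\left(B \right)} = \frac{B + 23}{B + \frac{B^{2}}{9}} = \frac{23 + B}{B + \frac{B^{2}}{9}}$)
$\left(-444 + o{\left(N{\left(\left(-1\right) 4 \right)} \right)}\right)^{2} = \left(-444 + \frac{9 \left(23 - 3\right)}{\left(-3\right) \left(9 - 3\right)}\right)^{2} = \left(-444 + 9 \left(- \frac{1}{3}\right) \frac{1}{6} \cdot 20\right)^{2} = \left(-444 - 10\right)^{2} = \left(-454\right)^{2} = 206116$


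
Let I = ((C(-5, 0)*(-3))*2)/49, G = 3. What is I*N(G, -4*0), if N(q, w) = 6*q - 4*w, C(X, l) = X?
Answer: 540/49 ≈ 11.020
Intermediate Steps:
N(q, w) = -4*w + 6*q
I = 30/49 (I = (-5*(-3)*2)/49 = (15*2)*(1/49) = 30*(1/49) = 30/49 ≈ 0.61224)
I*N(G, -4*0) = 30*(-(-16)*0 + 6*3)/49 = 30*(-4*0 + 18)/49 = 30*(0 + 18)/49 = (30/49)*18 = 540/49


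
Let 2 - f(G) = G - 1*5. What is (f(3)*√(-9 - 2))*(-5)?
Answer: -20*I*√11 ≈ -66.333*I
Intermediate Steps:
f(G) = 7 - G (f(G) = 2 - (G - 1*5) = 2 - (G - 5) = 2 - (-5 + G) = 2 + (5 - G) = 7 - G)
(f(3)*√(-9 - 2))*(-5) = ((7 - 1*3)*√(-9 - 2))*(-5) = ((7 - 3)*√(-11))*(-5) = (4*(I*√11))*(-5) = (4*I*√11)*(-5) = -20*I*√11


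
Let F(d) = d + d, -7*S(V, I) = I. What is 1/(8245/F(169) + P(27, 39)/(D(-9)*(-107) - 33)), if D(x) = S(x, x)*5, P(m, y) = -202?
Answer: 852774/21041101 ≈ 0.040529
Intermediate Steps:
S(V, I) = -I/7
D(x) = -5*x/7 (D(x) = -x/7*5 = -5*x/7)
F(d) = 2*d
1/(8245/F(169) + P(27, 39)/(D(-9)*(-107) - 33)) = 1/(8245/((2*169)) - 202/(-5/7*(-9)*(-107) - 33)) = 1/(8245/338 - 202/((45/7)*(-107) - 33)) = 1/(8245*(1/338) - 202/(-4815/7 - 33)) = 1/(8245/338 - 202/(-5046/7)) = 1/(8245/338 - 202*(-7/5046)) = 1/(8245/338 + 707/2523) = 1/(21041101/852774) = 852774/21041101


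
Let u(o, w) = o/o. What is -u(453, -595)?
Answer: -1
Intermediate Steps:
u(o, w) = 1
-u(453, -595) = -1*1 = -1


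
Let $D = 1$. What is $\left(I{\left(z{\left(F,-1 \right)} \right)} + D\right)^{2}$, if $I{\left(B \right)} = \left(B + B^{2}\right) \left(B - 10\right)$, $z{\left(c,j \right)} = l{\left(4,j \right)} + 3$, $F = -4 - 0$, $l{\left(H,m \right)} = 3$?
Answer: $27889$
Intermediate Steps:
$F = -4$ ($F = -4 + 0 = -4$)
$z{\left(c,j \right)} = 6$ ($z{\left(c,j \right)} = 3 + 3 = 6$)
$I{\left(B \right)} = \left(-10 + B\right) \left(B + B^{2}\right)$ ($I{\left(B \right)} = \left(B + B^{2}\right) \left(-10 + B\right) = \left(-10 + B\right) \left(B + B^{2}\right)$)
$\left(I{\left(z{\left(F,-1 \right)} \right)} + D\right)^{2} = \left(6 \left(-10 + 6^{2} - 54\right) + 1\right)^{2} = \left(6 \left(-10 + 36 - 54\right) + 1\right)^{2} = \left(6 \left(-28\right) + 1\right)^{2} = \left(-168 + 1\right)^{2} = \left(-167\right)^{2} = 27889$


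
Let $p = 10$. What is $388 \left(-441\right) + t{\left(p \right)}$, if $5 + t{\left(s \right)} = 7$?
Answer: $-171106$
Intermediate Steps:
$t{\left(s \right)} = 2$ ($t{\left(s \right)} = -5 + 7 = 2$)
$388 \left(-441\right) + t{\left(p \right)} = 388 \left(-441\right) + 2 = -171108 + 2 = -171106$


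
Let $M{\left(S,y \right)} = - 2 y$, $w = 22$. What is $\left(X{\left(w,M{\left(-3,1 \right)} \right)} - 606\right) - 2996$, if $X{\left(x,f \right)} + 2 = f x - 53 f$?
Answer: $-3542$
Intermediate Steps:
$X{\left(x,f \right)} = -2 - 53 f + f x$ ($X{\left(x,f \right)} = -2 + \left(f x - 53 f\right) = -2 + \left(- 53 f + f x\right) = -2 - 53 f + f x$)
$\left(X{\left(w,M{\left(-3,1 \right)} \right)} - 606\right) - 2996 = \left(\left(-2 - 53 \left(\left(-2\right) 1\right) + \left(-2\right) 1 \cdot 22\right) - 606\right) - 2996 = \left(\left(-2 - -106 - 44\right) - 606\right) - 2996 = \left(\left(-2 + 106 - 44\right) - 606\right) - 2996 = \left(60 - 606\right) - 2996 = -546 - 2996 = -3542$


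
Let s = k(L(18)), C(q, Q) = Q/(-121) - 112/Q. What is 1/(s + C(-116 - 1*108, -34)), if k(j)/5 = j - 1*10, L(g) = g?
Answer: 2057/89634 ≈ 0.022949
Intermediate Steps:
k(j) = -50 + 5*j (k(j) = 5*(j - 1*10) = 5*(j - 10) = 5*(-10 + j) = -50 + 5*j)
C(q, Q) = -112/Q - Q/121 (C(q, Q) = Q*(-1/121) - 112/Q = -Q/121 - 112/Q = -112/Q - Q/121)
s = 40 (s = -50 + 5*18 = -50 + 90 = 40)
1/(s + C(-116 - 1*108, -34)) = 1/(40 + (-112/(-34) - 1/121*(-34))) = 1/(40 + (-112*(-1/34) + 34/121)) = 1/(40 + (56/17 + 34/121)) = 1/(40 + 7354/2057) = 1/(89634/2057) = 2057/89634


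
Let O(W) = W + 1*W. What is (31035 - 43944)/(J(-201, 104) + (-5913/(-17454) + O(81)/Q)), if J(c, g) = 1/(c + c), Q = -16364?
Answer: -61757805391542/1561473413 ≈ -39551.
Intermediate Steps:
O(W) = 2*W (O(W) = W + W = 2*W)
J(c, g) = 1/(2*c)
(31035 - 43944)/(J(-201, 104) + (-5913/(-17454) + O(81)/Q)) = (31035 - 43944)/((1/2)/(-201) + (-5913/(-17454) + (2*81)/(-16364))) = -12909/((1/2)*(-1/201) + (-5913*(-1/17454) + 162*(-1/16364))) = -12909/(-1/402 + (1971/5818 - 81/8182)) = -12909/(-1/402 + 3913866/11900719) = -12909/1561473413/4784089038 = -12909*4784089038/1561473413 = -61757805391542/1561473413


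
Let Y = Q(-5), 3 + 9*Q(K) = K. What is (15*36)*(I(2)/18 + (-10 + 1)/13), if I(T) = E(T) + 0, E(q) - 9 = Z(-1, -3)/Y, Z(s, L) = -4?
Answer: 405/13 ≈ 31.154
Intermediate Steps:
Q(K) = -⅓ + K/9
Y = -8/9 (Y = -⅓ + (⅑)*(-5) = -⅓ - 5/9 = -8/9 ≈ -0.88889)
E(q) = 27/2 (E(q) = 9 - 4/(-8/9) = 9 - 4*(-9/8) = 9 + 9/2 = 27/2)
I(T) = 27/2 (I(T) = 27/2 + 0 = 27/2)
(15*36)*(I(2)/18 + (-10 + 1)/13) = (15*36)*((27/2)/18 + (-10 + 1)/13) = 540*((27/2)*(1/18) - 9*1/13) = 540*(¾ - 9/13) = 540*(3/52) = 405/13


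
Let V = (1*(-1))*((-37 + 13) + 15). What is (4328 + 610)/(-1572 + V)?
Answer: -1646/521 ≈ -3.1593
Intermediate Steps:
V = 9 (V = -(-24 + 15) = -1*(-9) = 9)
(4328 + 610)/(-1572 + V) = (4328 + 610)/(-1572 + 9) = 4938/(-1563) = 4938*(-1/1563) = -1646/521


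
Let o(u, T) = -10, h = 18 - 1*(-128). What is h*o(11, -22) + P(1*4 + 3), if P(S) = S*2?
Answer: -1446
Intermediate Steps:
h = 146 (h = 18 + 128 = 146)
P(S) = 2*S
h*o(11, -22) + P(1*4 + 3) = 146*(-10) + 2*(1*4 + 3) = -1460 + 2*(4 + 3) = -1460 + 2*7 = -1460 + 14 = -1446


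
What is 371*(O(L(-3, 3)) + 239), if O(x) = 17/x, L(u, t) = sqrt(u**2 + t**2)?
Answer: 88669 + 6307*sqrt(2)/6 ≈ 90156.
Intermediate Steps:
L(u, t) = sqrt(t**2 + u**2)
371*(O(L(-3, 3)) + 239) = 371*(17/(sqrt(3**2 + (-3)**2)) + 239) = 371*(17/(sqrt(9 + 9)) + 239) = 371*(17/(sqrt(18)) + 239) = 371*(17/((3*sqrt(2))) + 239) = 371*(17*(sqrt(2)/6) + 239) = 371*(17*sqrt(2)/6 + 239) = 371*(239 + 17*sqrt(2)/6) = 88669 + 6307*sqrt(2)/6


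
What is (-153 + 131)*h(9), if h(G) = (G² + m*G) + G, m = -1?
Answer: -1782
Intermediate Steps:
h(G) = G² (h(G) = (G² - G) + G = G²)
(-153 + 131)*h(9) = (-153 + 131)*9² = -22*81 = -1782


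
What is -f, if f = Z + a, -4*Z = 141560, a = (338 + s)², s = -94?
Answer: -24146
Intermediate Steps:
a = 59536 (a = (338 - 94)² = 244² = 59536)
Z = -35390 (Z = -¼*141560 = -35390)
f = 24146 (f = -35390 + 59536 = 24146)
-f = -1*24146 = -24146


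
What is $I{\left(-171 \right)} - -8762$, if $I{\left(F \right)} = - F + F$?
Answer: $8762$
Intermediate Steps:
$I{\left(F \right)} = 0$
$I{\left(-171 \right)} - -8762 = 0 - -8762 = 0 + 8762 = 8762$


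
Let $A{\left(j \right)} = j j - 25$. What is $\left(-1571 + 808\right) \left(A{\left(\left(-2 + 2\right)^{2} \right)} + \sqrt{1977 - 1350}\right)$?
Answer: $19075 - 763 \sqrt{627} \approx -30.496$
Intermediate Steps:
$A{\left(j \right)} = -25 + j^{2}$ ($A{\left(j \right)} = j^{2} - 25 = -25 + j^{2}$)
$\left(-1571 + 808\right) \left(A{\left(\left(-2 + 2\right)^{2} \right)} + \sqrt{1977 - 1350}\right) = \left(-1571 + 808\right) \left(\left(-25 + \left(\left(-2 + 2\right)^{2}\right)^{2}\right) + \sqrt{1977 - 1350}\right) = - 763 \left(\left(-25 + \left(0^{2}\right)^{2}\right) + \sqrt{627}\right) = - 763 \left(\left(-25 + 0^{2}\right) + \sqrt{627}\right) = - 763 \left(\left(-25 + 0\right) + \sqrt{627}\right) = - 763 \left(-25 + \sqrt{627}\right) = 19075 - 763 \sqrt{627}$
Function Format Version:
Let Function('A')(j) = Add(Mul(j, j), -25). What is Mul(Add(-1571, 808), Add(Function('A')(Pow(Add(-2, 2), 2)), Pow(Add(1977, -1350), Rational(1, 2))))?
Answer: Add(19075, Mul(-763, Pow(627, Rational(1, 2)))) ≈ -30.496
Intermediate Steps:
Function('A')(j) = Add(-25, Pow(j, 2)) (Function('A')(j) = Add(Pow(j, 2), -25) = Add(-25, Pow(j, 2)))
Mul(Add(-1571, 808), Add(Function('A')(Pow(Add(-2, 2), 2)), Pow(Add(1977, -1350), Rational(1, 2)))) = Mul(Add(-1571, 808), Add(Add(-25, Pow(Pow(Add(-2, 2), 2), 2)), Pow(Add(1977, -1350), Rational(1, 2)))) = Mul(-763, Add(Add(-25, Pow(Pow(0, 2), 2)), Pow(627, Rational(1, 2)))) = Mul(-763, Add(Add(-25, Pow(0, 2)), Pow(627, Rational(1, 2)))) = Mul(-763, Add(Add(-25, 0), Pow(627, Rational(1, 2)))) = Mul(-763, Add(-25, Pow(627, Rational(1, 2)))) = Add(19075, Mul(-763, Pow(627, Rational(1, 2))))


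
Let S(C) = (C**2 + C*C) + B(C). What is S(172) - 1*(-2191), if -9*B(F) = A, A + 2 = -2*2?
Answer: 184079/3 ≈ 61360.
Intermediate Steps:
A = -6 (A = -2 - 2*2 = -2 - 4 = -6)
B(F) = 2/3 (B(F) = -1/9*(-6) = 2/3)
S(C) = 2/3 + 2*C**2 (S(C) = (C**2 + C*C) + 2/3 = (C**2 + C**2) + 2/3 = 2*C**2 + 2/3 = 2/3 + 2*C**2)
S(172) - 1*(-2191) = (2/3 + 2*172**2) - 1*(-2191) = (2/3 + 2*29584) + 2191 = (2/3 + 59168) + 2191 = 177506/3 + 2191 = 184079/3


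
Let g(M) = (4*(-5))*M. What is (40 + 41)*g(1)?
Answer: -1620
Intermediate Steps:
g(M) = -20*M
(40 + 41)*g(1) = (40 + 41)*(-20*1) = 81*(-20) = -1620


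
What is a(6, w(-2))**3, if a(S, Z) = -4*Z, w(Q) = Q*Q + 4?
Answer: -32768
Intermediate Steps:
w(Q) = 4 + Q**2 (w(Q) = Q**2 + 4 = 4 + Q**2)
a(6, w(-2))**3 = (-4*(4 + (-2)**2))**3 = (-4*(4 + 4))**3 = (-4*8)**3 = (-32)**3 = -32768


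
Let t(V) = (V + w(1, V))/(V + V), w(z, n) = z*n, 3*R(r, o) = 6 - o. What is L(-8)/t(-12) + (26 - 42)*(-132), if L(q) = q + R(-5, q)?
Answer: 6326/3 ≈ 2108.7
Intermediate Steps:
R(r, o) = 2 - o/3 (R(r, o) = (6 - o)/3 = 2 - o/3)
L(q) = 2 + 2*q/3 (L(q) = q + (2 - q/3) = 2 + 2*q/3)
w(z, n) = n*z
t(V) = 1 (t(V) = (V + V*1)/(V + V) = (V + V)/((2*V)) = (2*V)*(1/(2*V)) = 1)
L(-8)/t(-12) + (26 - 42)*(-132) = (2 + (⅔)*(-8))/1 + (26 - 42)*(-132) = (2 - 16/3)*1 - 16*(-132) = -10/3*1 + 2112 = -10/3 + 2112 = 6326/3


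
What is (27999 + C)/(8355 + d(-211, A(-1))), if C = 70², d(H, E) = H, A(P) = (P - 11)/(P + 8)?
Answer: 32899/8144 ≈ 4.0397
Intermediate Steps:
A(P) = (-11 + P)/(8 + P)
C = 4900
(27999 + C)/(8355 + d(-211, A(-1))) = (27999 + 4900)/(8355 - 211) = 32899/8144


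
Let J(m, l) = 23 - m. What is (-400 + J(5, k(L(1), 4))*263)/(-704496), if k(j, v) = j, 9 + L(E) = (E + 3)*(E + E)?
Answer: -2167/352248 ≈ -0.0061519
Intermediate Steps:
L(E) = -9 + 2*E*(3 + E) (L(E) = -9 + (E + 3)*(E + E) = -9 + (3 + E)*(2*E) = -9 + 2*E*(3 + E))
(-400 + J(5, k(L(1), 4))*263)/(-704496) = (-400 + (23 - 1*5)*263)/(-704496) = (-400 + (23 - 5)*263)*(-1/704496) = (-400 + 18*263)*(-1/704496) = (-400 + 4734)*(-1/704496) = 4334*(-1/704496) = -2167/352248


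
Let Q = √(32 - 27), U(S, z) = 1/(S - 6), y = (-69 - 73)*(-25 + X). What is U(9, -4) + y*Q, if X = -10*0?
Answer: ⅓ + 3550*√5 ≈ 7938.4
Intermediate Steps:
X = 0
y = 3550 (y = (-69 - 73)*(-25 + 0) = -142*(-25) = 3550)
U(S, z) = 1/(-6 + S)
Q = √5 ≈ 2.2361
U(9, -4) + y*Q = 1/(-6 + 9) + 3550*√5 = 1/3 + 3550*√5 = ⅓ + 3550*√5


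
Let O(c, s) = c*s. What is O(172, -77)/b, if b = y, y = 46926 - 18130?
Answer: -3311/7199 ≈ -0.45993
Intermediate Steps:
y = 28796
b = 28796
O(172, -77)/b = (172*(-77))/28796 = -13244*1/28796 = -3311/7199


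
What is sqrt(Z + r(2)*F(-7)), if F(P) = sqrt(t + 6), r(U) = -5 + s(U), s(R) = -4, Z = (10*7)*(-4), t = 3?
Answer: I*sqrt(307) ≈ 17.521*I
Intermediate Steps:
Z = -280 (Z = 70*(-4) = -280)
r(U) = -9 (r(U) = -5 - 4 = -9)
F(P) = 3 (F(P) = sqrt(3 + 6) = sqrt(9) = 3)
sqrt(Z + r(2)*F(-7)) = sqrt(-280 - 9*3) = sqrt(-280 - 27) = sqrt(-307) = I*sqrt(307)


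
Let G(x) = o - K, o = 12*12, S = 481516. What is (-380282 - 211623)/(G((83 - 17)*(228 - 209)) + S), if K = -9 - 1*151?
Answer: -118381/96364 ≈ -1.2285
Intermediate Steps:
o = 144
K = -160 (K = -9 - 151 = -160)
G(x) = 304 (G(x) = 144 - 1*(-160) = 144 + 160 = 304)
(-380282 - 211623)/(G((83 - 17)*(228 - 209)) + S) = (-380282 - 211623)/(304 + 481516) = -591905/481820 = -591905*1/481820 = -118381/96364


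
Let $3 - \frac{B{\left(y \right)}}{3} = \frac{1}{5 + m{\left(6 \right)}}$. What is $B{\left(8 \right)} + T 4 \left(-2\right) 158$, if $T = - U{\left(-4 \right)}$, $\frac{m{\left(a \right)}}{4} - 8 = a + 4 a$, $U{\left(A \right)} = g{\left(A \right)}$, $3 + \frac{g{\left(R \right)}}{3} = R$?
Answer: $- \frac{4165998}{157} \approx -26535.0$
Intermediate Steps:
$g{\left(R \right)} = -9 + 3 R$
$U{\left(A \right)} = -9 + 3 A$
$m{\left(a \right)} = 32 + 20 a$ ($m{\left(a \right)} = 32 + 4 \left(a + 4 a\right) = 32 + 4 \cdot 5 a = 32 + 20 a$)
$T = 21$ ($T = - (-9 + 3 \left(-4\right)) = - (-9 - 12) = \left(-1\right) \left(-21\right) = 21$)
$B{\left(y \right)} = \frac{1410}{157}$ ($B{\left(y \right)} = 9 - \frac{3}{5 + \left(32 + 20 \cdot 6\right)} = 9 - \frac{3}{5 + \left(32 + 120\right)} = 9 - \frac{3}{5 + 152} = 9 - \frac{3}{157} = \frac{1410}{157}$)
$B{\left(8 \right)} + T 4 \left(-2\right) 158 = \frac{1410}{157} + 21 \cdot 4 \left(-2\right) 158 = \frac{1410}{157} + 84 \left(-2\right) 158 = \frac{1410}{157} - 26544 = - \frac{4165998}{157}$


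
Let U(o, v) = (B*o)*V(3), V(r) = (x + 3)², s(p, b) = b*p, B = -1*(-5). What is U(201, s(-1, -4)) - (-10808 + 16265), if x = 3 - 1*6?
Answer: -5457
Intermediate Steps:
B = 5
x = -3 (x = 3 - 6 = -3)
V(r) = 0 (V(r) = (-3 + 3)² = 0² = 0)
U(o, v) = 0 (U(o, v) = (5*o)*0 = 0)
U(201, s(-1, -4)) - (-10808 + 16265) = 0 - (-10808 + 16265) = 0 - 1*5457 = 0 - 5457 = -5457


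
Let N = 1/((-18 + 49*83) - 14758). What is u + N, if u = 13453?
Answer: 144068176/10709 ≈ 13453.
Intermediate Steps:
N = -1/10709 (N = 1/((-18 + 4067) - 14758) = 1/(4049 - 14758) = 1/(-10709) = -1/10709 ≈ -9.3379e-5)
u + N = 13453 - 1/10709 = 144068176/10709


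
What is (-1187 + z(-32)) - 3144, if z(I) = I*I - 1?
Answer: -3308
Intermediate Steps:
z(I) = -1 + I**2 (z(I) = I**2 - 1 = -1 + I**2)
(-1187 + z(-32)) - 3144 = (-1187 + (-1 + (-32)**2)) - 3144 = (-1187 + (-1 + 1024)) - 3144 = (-1187 + 1023) - 3144 = -164 - 3144 = -3308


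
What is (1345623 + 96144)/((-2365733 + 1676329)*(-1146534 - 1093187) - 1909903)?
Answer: 1441767/1544070706381 ≈ 9.3374e-7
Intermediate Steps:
(1345623 + 96144)/((-2365733 + 1676329)*(-1146534 - 1093187) - 1909903) = 1441767/(-689404*(-2239721) - 1909903) = 1441767/(1544072616284 - 1909903) = 1441767/1544070706381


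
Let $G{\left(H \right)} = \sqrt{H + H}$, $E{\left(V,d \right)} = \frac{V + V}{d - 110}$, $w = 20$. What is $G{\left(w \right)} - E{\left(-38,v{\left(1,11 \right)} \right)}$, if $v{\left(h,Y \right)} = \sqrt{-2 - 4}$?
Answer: $- \frac{4180}{6053} + 2 \sqrt{10} - \frac{38 i \sqrt{6}}{6053} \approx 5.634 - 0.015378 i$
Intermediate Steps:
$v{\left(h,Y \right)} = i \sqrt{6}$ ($v{\left(h,Y \right)} = \sqrt{-6} = i \sqrt{6}$)
$E{\left(V,d \right)} = \frac{2 V}{-110 + d}$
$G{\left(H \right)} = \sqrt{2} \sqrt{H}$ ($G{\left(H \right)} = \sqrt{2 H} = \sqrt{2} \sqrt{H}$)
$G{\left(w \right)} - E{\left(-38,v{\left(1,11 \right)} \right)} = \sqrt{2} \sqrt{20} - 2 \left(-38\right) \frac{1}{-110 + i \sqrt{6}} = \sqrt{2} \cdot 2 \sqrt{5} - - \frac{76}{-110 + i \sqrt{6}} = 2 \sqrt{10} + \frac{76}{-110 + i \sqrt{6}}$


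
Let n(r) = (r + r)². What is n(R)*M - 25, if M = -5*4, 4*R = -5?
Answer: -150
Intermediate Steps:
R = -5/4 (R = (¼)*(-5) = -5/4 ≈ -1.2500)
n(r) = 4*r² (n(r) = (2*r)² = 4*r²)
M = -20
n(R)*M - 25 = (4*(-5/4)²)*(-20) - 25 = (4*(25/16))*(-20) - 25 = (25/4)*(-20) - 25 = -125 - 25 = -150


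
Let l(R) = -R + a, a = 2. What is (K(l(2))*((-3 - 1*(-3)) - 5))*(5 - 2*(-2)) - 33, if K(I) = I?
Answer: -33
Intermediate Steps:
l(R) = 2 - R (l(R) = -R + 2 = 2 - R)
(K(l(2))*((-3 - 1*(-3)) - 5))*(5 - 2*(-2)) - 33 = ((2 - 1*2)*((-3 - 1*(-3)) - 5))*(5 - 2*(-2)) - 33 = ((2 - 2)*((-3 + 3) - 5))*(5 + 4) - 33 = (0*(0 - 5))*9 - 33 = (0*(-5))*9 - 33 = 0*9 - 33 = 0 - 33 = -33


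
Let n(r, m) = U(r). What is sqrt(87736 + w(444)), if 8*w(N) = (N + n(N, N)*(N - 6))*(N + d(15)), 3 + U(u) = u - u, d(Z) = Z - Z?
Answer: sqrt(39451) ≈ 198.62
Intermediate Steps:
d(Z) = 0
U(u) = -3 (U(u) = -3 + (u - u) = -3 + 0 = -3)
n(r, m) = -3
w(N) = N*(18 - 2*N)/8 (w(N) = ((N - 3*(N - 6))*(N + 0))/8 = ((N - 3*(-6 + N))*N)/8 = ((N + (18 - 3*N))*N)/8 = ((18 - 2*N)*N)/8 = (N*(18 - 2*N))/8 = N*(18 - 2*N)/8)
sqrt(87736 + w(444)) = sqrt(87736 + (1/4)*444*(9 - 1*444)) = sqrt(87736 + (1/4)*444*(9 - 444)) = sqrt(87736 + (1/4)*444*(-435)) = sqrt(87736 - 48285) = sqrt(39451)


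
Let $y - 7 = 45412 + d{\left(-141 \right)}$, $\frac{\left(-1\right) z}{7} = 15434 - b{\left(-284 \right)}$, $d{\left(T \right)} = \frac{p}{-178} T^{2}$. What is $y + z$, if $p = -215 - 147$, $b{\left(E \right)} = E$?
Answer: $- \frac{2151562}{89} \approx -24175.0$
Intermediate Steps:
$p = -362$
$d{\left(T \right)} = \frac{181 T^{2}}{89}$ ($d{\left(T \right)} = - \frac{362}{-178} T^{2} = \left(-362\right) \left(- \frac{1}{178}\right) T^{2} = \frac{181 T^{2}}{89}$)
$z = -110026$ ($z = - 7 \left(15434 - -284\right) = - 7 \left(15434 + 284\right) = \left(-7\right) 15718 = -110026$)
$y = \frac{7640752}{89}$ ($y = 7 + \left(45412 + \frac{181 \left(-141\right)^{2}}{89}\right) = 7 + \left(45412 + \frac{181}{89} \cdot 19881\right) = 7 + \left(45412 + \frac{3598461}{89}\right) = 7 + \frac{7640129}{89} = \frac{7640752}{89} \approx 85851.0$)
$y + z = \frac{7640752}{89} - 110026 = - \frac{2151562}{89}$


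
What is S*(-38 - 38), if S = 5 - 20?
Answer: 1140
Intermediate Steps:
S = -15
S*(-38 - 38) = -15*(-38 - 38) = -15*(-76) = 1140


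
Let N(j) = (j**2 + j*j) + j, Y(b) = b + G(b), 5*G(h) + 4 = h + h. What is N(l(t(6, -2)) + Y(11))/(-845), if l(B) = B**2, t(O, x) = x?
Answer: -17763/21125 ≈ -0.84085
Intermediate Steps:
G(h) = -4/5 + 2*h/5 (G(h) = -4/5 + (h + h)/5 = -4/5 + (2*h)/5 = -4/5 + 2*h/5)
Y(b) = -4/5 + 7*b/5 (Y(b) = b + (-4/5 + 2*b/5) = -4/5 + 7*b/5)
N(j) = j + 2*j**2 (N(j) = (j**2 + j**2) + j = 2*j**2 + j = j + 2*j**2)
N(l(t(6, -2)) + Y(11))/(-845) = (((-2)**2 + (-4/5 + (7/5)*11))*(1 + 2*((-2)**2 + (-4/5 + (7/5)*11))))/(-845) = ((4 + (-4/5 + 77/5))*(1 + 2*(4 + (-4/5 + 77/5))))*(-1/845) = ((4 + 73/5)*(1 + 2*(4 + 73/5)))*(-1/845) = (93*(1 + 2*(93/5))/5)*(-1/845) = (93*(1 + 186/5)/5)*(-1/845) = ((93/5)*(191/5))*(-1/845) = (17763/25)*(-1/845) = -17763/21125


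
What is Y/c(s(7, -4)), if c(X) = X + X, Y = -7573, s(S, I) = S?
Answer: -7573/14 ≈ -540.93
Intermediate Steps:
c(X) = 2*X
Y/c(s(7, -4)) = -7573/(2*7) = -7573/14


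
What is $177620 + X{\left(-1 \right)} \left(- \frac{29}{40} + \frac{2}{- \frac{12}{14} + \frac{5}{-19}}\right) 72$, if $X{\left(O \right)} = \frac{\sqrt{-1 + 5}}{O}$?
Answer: $\frac{132596198}{745} \approx 1.7798 \cdot 10^{5}$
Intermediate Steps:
$X{\left(O \right)} = \frac{2}{O}$ ($X{\left(O \right)} = \frac{\sqrt{4}}{O} = \frac{2}{O}$)
$177620 + X{\left(-1 \right)} \left(- \frac{29}{40} + \frac{2}{- \frac{12}{14} + \frac{5}{-19}}\right) 72 = 177620 + \frac{2}{-1} \left(- \frac{29}{40} + \frac{2}{- \frac{12}{14} + \frac{5}{-19}}\right) 72 = 177620 + 2 \left(-1\right) \left(\left(-29\right) \frac{1}{40} + \frac{2}{\left(-12\right) \frac{1}{14} + 5 \left(- \frac{1}{19}\right)}\right) 72 = 177620 + - 2 \left(- \frac{29}{40} + \frac{2}{- \frac{6}{7} - \frac{5}{19}}\right) 72 = 177620 + - 2 \left(- \frac{29}{40} + \frac{2}{- \frac{149}{133}}\right) 72 = 177620 + - 2 \left(- \frac{29}{40} + 2 \left(- \frac{133}{149}\right)\right) 72 = 177620 + - 2 \left(- \frac{29}{40} - \frac{266}{149}\right) 72 = 177620 + \left(-2\right) \left(- \frac{14961}{5960}\right) 72 = 177620 + \frac{14961}{2980} \cdot 72 = 177620 + \frac{269298}{745} = \frac{132596198}{745}$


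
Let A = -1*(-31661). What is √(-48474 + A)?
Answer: I*√16813 ≈ 129.67*I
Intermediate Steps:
A = 31661
√(-48474 + A) = √(-48474 + 31661) = √(-16813) = I*√16813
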